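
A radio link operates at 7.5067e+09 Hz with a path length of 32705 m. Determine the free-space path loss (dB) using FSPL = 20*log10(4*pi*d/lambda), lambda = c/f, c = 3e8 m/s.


lambda = c / f = 3.0000e+08 / 7.5067e+09 = 0.03996430 m
FSPL = 20 * log10(4*pi*32705/0.03996430) = 140.2 dB

140.2 dB


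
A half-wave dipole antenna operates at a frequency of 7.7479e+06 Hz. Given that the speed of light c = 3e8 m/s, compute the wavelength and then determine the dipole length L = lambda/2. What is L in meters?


lambda = c / f = 3.0000e+08 / 7.7479e+06 = 38.72017 m
L = lambda / 2 = 38.72017 / 2 = 19.36 m

19.36 m


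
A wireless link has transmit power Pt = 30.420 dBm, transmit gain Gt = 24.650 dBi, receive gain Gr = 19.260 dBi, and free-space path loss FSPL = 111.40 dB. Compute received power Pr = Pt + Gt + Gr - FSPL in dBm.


Pr = 30.420 + 24.650 + 19.260 - 111.40 = -37.07 dBm

-37.07 dBm


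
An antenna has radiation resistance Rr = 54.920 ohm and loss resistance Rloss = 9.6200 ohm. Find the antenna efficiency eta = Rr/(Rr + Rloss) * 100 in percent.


eta = 54.920 / (54.920 + 9.6200) * 100 = 85.09%

85.09%


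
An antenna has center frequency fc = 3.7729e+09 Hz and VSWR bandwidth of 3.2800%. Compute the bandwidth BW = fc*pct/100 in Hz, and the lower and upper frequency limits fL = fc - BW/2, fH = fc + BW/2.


BW = 3.7729e+09 * 3.2800/100 = 1.237511e+08 Hz
fL = 3.7729e+09 - 1.237511e+08/2 = 3.711e+09 Hz
fH = 3.7729e+09 + 1.237511e+08/2 = 3.835e+09 Hz

BW=1.238e+08 Hz, fL=3.711e+09 Hz, fH=3.835e+09 Hz


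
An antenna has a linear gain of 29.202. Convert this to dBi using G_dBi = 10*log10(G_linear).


G_dBi = 10 * log10(29.202) = 14.65 dBi

14.65 dBi


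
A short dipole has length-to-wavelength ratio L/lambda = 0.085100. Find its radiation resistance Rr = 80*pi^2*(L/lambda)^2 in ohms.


Rr = 80 * pi^2 * (0.085100)^2 = 80 * 9.869604 * 7.242010e-03 = 5.718 ohm

5.718 ohm


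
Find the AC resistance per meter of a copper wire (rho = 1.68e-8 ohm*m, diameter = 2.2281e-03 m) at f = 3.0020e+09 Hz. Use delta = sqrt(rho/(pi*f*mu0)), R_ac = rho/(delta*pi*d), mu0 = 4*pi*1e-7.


delta = sqrt(1.68e-8 / (pi * 3.0020e+09 * 4*pi*1e-7)) = 1.190610e-06 m
R_ac = 1.68e-8 / (1.190610e-06 * pi * 2.2281e-03) = 2.016 ohm/m

2.016 ohm/m


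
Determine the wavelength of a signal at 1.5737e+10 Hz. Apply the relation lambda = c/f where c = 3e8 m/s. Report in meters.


lambda = c / f = 3.0000e+08 / 1.5737e+10 = 0.01906 m

0.01906 m


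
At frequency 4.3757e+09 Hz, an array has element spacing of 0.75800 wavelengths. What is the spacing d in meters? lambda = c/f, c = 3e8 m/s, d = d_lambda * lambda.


lambda = c / f = 3.0000e+08 / 4.3757e+09 = 0.06856046 m
d = 0.75800 * 0.06856046 = 0.05197 m

0.05197 m


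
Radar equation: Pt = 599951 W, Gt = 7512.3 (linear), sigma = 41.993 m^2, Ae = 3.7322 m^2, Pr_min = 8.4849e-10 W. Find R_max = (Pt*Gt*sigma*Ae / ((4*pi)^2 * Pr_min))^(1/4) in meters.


R^4 = 599951*7512.3*41.993*3.7322 / ((4*pi)^2 * 8.4849e-10) = 5.271862e+18
R_max = 5.271862e+18^0.25 = 47917 m

47917 m


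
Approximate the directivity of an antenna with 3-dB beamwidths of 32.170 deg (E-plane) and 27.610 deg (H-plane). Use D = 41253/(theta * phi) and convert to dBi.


D_linear = 41253 / (32.170 * 27.610) = 46.44490
D_dBi = 10 * log10(46.44490) = 16.67 dBi

16.67 dBi


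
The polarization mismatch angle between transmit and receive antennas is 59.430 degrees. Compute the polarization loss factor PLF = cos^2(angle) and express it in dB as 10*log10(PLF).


PLF_linear = cos^2(59.430 deg) = 0.2586645
PLF_dB = 10 * log10(0.2586645) = -5.873 dB

-5.873 dB


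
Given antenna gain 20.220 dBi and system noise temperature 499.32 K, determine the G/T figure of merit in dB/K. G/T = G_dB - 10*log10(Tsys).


G/T = 20.220 - 10*log10(499.32) = 20.220 - 26.98379 = -6.764 dB/K

-6.764 dB/K


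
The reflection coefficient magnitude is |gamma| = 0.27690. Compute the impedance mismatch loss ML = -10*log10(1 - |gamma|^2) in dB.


ML = -10 * log10(1 - 0.27690^2) = -10 * log10(0.92332639) = 0.3464 dB

0.3464 dB


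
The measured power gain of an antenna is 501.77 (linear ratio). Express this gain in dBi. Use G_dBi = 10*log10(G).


G_dBi = 10 * log10(501.77) = 27.01 dBi

27.01 dBi


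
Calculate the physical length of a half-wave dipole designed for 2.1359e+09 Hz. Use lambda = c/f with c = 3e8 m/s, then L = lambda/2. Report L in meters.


lambda = c / f = 3.0000e+08 / 2.1359e+09 = 0.1404560 m
L = lambda / 2 = 0.1404560 / 2 = 0.07023 m

0.07023 m


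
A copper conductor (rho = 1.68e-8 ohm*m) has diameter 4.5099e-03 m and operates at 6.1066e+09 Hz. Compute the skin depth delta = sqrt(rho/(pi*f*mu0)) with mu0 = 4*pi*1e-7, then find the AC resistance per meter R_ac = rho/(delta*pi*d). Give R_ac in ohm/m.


delta = sqrt(1.68e-8 / (pi * 6.1066e+09 * 4*pi*1e-7)) = 8.347858e-07 m
R_ac = 1.68e-8 / (8.347858e-07 * pi * 4.5099e-03) = 1.420 ohm/m

1.420 ohm/m


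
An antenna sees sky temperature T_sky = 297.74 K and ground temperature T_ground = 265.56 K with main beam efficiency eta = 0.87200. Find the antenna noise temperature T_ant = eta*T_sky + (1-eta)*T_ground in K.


T_ant = 0.87200 * 297.74 + (1 - 0.87200) * 265.56 = 293.6 K

293.6 K


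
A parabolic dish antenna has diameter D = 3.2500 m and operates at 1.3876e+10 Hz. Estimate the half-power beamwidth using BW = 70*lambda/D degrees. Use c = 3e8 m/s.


lambda = c / f = 3.0000e+08 / 1.3876e+10 = 0.02162006 m
BW = 70 * 0.02162006 / 3.2500 = 0.4657 deg

0.4657 deg


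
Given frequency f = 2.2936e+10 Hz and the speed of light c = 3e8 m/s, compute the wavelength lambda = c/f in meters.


lambda = c / f = 3.0000e+08 / 2.2936e+10 = 0.01308 m

0.01308 m


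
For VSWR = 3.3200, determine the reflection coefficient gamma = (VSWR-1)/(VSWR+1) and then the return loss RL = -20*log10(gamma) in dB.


gamma = (3.3200 - 1) / (3.3200 + 1) = 0.5370370
RL = -20 * log10(0.5370370) = 5.400 dB

5.400 dB


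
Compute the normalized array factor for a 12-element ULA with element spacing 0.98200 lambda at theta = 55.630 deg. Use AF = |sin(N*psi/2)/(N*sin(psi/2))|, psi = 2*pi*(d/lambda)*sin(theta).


psi = 2*pi*0.98200*sin(55.630 deg) = 5.092847 rad
AF = |sin(12*5.092847/2) / (12*sin(5.092847/2))| = 0.1125

0.1125


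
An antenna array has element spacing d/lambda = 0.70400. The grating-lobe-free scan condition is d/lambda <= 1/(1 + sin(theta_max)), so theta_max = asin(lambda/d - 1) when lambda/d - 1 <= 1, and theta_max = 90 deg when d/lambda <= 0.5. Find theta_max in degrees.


lambda/d - 1 = 1/0.70400 - 1 = 0.4204545
theta_max = asin(0.4204545) = 24.86 deg

24.86 deg


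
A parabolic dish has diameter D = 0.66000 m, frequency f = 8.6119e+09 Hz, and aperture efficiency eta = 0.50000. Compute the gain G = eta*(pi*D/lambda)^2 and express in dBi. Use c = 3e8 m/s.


lambda = c / f = 3.0000e+08 / 8.6119e+09 = 0.03483552 m
G_linear = 0.50000 * (pi * 0.66000 / 0.03483552)^2 = 1771.385
G_dBi = 10 * log10(1771.385) = 32.48 dBi

32.48 dBi


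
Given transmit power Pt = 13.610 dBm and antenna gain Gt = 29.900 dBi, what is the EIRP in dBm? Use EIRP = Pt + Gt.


EIRP = Pt + Gt = 13.610 + 29.900 = 43.51 dBm

43.51 dBm


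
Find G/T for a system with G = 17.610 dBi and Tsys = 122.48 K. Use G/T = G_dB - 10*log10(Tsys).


G/T = 17.610 - 10*log10(122.48) = 17.610 - 20.88065 = -3.271 dB/K

-3.271 dB/K


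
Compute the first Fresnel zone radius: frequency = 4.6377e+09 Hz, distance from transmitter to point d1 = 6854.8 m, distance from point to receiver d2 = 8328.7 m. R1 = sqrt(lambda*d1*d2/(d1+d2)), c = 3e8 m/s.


lambda = c / f = 3.0000e+08 / 4.6377e+09 = 0.06468724 m
R1 = sqrt(0.06468724 * 6854.8 * 8328.7 / (6854.8 + 8328.7)) = 15.60 m

15.60 m


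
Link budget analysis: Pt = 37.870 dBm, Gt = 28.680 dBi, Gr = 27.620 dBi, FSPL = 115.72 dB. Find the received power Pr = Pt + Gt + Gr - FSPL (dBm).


Pr = 37.870 + 28.680 + 27.620 - 115.72 = -21.55 dBm

-21.55 dBm


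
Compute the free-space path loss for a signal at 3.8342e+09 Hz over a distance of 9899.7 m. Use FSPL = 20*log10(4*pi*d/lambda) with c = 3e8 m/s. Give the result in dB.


lambda = c / f = 3.0000e+08 / 3.8342e+09 = 0.07824318 m
FSPL = 20 * log10(4*pi*9899.7/0.07824318) = 124.0 dB

124.0 dB


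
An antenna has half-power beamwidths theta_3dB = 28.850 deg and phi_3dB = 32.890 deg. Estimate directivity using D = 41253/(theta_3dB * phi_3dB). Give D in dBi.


D_linear = 41253 / (28.850 * 32.890) = 43.47563
D_dBi = 10 * log10(43.47563) = 16.38 dBi

16.38 dBi


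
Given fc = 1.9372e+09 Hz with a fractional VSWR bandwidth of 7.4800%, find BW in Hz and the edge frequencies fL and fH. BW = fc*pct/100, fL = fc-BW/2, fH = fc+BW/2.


BW = 1.9372e+09 * 7.4800/100 = 1.449026e+08 Hz
fL = 1.9372e+09 - 1.449026e+08/2 = 1.865e+09 Hz
fH = 1.9372e+09 + 1.449026e+08/2 = 2.010e+09 Hz

BW=1.449e+08 Hz, fL=1.865e+09 Hz, fH=2.010e+09 Hz


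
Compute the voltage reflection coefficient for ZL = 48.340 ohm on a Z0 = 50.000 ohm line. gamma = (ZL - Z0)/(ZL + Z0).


gamma = (48.340 - 50.000) / (48.340 + 50.000) = -0.01688

-0.01688


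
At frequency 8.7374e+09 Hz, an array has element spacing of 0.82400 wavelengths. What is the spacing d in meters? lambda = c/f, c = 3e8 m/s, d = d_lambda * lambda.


lambda = c / f = 3.0000e+08 / 8.7374e+09 = 0.03433516 m
d = 0.82400 * 0.03433516 = 0.02829 m

0.02829 m


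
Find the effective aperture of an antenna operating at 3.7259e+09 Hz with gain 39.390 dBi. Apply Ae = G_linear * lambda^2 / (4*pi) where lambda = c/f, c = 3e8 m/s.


lambda = c / f = 3.0000e+08 / 3.7259e+09 = 0.08051746 m
G_linear = 10^(39.390/10) = 8689.604
Ae = G_linear * lambda^2 / (4*pi) = 8689.604 * 0.08051746^2 / (4*pi) = 4.483 m^2

4.483 m^2


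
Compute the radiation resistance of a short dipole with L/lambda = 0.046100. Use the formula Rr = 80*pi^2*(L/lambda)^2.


Rr = 80 * pi^2 * (0.046100)^2 = 80 * 9.869604 * 2.125210e-03 = 1.678 ohm

1.678 ohm


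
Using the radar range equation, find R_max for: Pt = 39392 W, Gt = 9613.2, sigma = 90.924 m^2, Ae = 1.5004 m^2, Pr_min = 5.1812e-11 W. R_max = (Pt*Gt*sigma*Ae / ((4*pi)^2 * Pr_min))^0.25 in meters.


R^4 = 39392*9613.2*90.924*1.5004 / ((4*pi)^2 * 5.1812e-11) = 6.314101e+18
R_max = 6.314101e+18^0.25 = 50128 m

50128 m


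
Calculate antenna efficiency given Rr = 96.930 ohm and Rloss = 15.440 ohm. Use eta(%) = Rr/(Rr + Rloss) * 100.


eta = 96.930 / (96.930 + 15.440) * 100 = 86.26%

86.26%


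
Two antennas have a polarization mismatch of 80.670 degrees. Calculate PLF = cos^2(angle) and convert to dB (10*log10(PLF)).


PLF_linear = cos^2(80.670 deg) = 0.02628306
PLF_dB = 10 * log10(0.02628306) = -15.80 dB

-15.80 dB


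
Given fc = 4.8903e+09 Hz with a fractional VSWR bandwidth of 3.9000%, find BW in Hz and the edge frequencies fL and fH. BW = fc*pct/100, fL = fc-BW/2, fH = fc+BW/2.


BW = 4.8903e+09 * 3.9000/100 = 1.907217e+08 Hz
fL = 4.8903e+09 - 1.907217e+08/2 = 4.795e+09 Hz
fH = 4.8903e+09 + 1.907217e+08/2 = 4.986e+09 Hz

BW=1.907e+08 Hz, fL=4.795e+09 Hz, fH=4.986e+09 Hz


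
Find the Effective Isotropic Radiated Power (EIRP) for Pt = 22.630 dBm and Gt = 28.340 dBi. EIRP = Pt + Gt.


EIRP = Pt + Gt = 22.630 + 28.340 = 50.97 dBm

50.97 dBm


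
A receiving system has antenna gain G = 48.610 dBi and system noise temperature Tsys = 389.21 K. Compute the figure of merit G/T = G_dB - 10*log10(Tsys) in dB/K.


G/T = 48.610 - 10*log10(389.21) = 48.610 - 25.90184 = 22.71 dB/K

22.71 dB/K


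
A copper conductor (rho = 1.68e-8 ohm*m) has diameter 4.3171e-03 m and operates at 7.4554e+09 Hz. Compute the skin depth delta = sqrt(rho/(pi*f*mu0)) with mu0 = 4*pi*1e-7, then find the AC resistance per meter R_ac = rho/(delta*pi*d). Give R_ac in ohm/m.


delta = sqrt(1.68e-8 / (pi * 7.4554e+09 * 4*pi*1e-7)) = 7.555084e-07 m
R_ac = 1.68e-8 / (7.555084e-07 * pi * 4.3171e-03) = 1.640 ohm/m

1.640 ohm/m


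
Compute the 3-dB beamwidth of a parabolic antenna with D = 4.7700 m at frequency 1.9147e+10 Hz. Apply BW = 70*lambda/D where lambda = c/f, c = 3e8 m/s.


lambda = c / f = 3.0000e+08 / 1.9147e+10 = 0.01566825 m
BW = 70 * 0.01566825 / 4.7700 = 0.2299 deg

0.2299 deg


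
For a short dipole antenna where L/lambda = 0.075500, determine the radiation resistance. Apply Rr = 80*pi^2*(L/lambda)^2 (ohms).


Rr = 80 * pi^2 * (0.075500)^2 = 80 * 9.869604 * 5.700250e-03 = 4.501 ohm

4.501 ohm


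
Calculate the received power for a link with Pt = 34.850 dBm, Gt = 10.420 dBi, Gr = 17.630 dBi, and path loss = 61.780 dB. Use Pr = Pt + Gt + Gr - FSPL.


Pr = 34.850 + 10.420 + 17.630 - 61.780 = 1.12 dBm

1.12 dBm


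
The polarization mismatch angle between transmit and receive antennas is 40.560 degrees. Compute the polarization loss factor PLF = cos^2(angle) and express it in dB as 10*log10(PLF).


PLF_linear = cos^2(40.560 deg) = 0.5771828
PLF_dB = 10 * log10(0.5771828) = -2.387 dB

-2.387 dB


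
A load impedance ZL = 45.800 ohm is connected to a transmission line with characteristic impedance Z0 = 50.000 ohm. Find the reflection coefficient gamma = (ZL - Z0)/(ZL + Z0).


gamma = (45.800 - 50.000) / (45.800 + 50.000) = -0.04384

-0.04384


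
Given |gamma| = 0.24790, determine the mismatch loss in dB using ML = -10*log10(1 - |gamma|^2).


ML = -10 * log10(1 - 0.24790^2) = -10 * log10(0.93854559) = 0.2754 dB

0.2754 dB


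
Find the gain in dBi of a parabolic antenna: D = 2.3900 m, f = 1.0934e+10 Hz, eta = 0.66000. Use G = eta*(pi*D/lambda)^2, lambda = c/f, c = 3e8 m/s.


lambda = c / f = 3.0000e+08 / 1.0934e+10 = 0.02743735 m
G_linear = 0.66000 * (pi * 2.3900 / 0.02743735)^2 = 49425.96
G_dBi = 10 * log10(49425.96) = 46.94 dBi

46.94 dBi


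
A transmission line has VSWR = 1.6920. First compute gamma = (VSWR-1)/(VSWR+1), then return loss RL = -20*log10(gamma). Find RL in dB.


gamma = (1.6920 - 1) / (1.6920 + 1) = 0.2570579
RL = -20 * log10(0.2570579) = 11.80 dB

11.80 dB


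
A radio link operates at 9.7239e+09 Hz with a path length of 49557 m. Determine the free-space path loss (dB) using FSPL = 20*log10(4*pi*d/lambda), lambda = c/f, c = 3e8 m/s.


lambda = c / f = 3.0000e+08 / 9.7239e+09 = 0.03085182 m
FSPL = 20 * log10(4*pi*49557/0.03085182) = 146.1 dB

146.1 dB


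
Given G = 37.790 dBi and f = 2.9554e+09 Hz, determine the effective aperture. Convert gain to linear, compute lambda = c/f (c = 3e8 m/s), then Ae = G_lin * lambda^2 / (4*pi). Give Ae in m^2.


lambda = c / f = 3.0000e+08 / 2.9554e+09 = 0.1015091 m
G_linear = 10^(37.790/10) = 6011.737
Ae = G_linear * lambda^2 / (4*pi) = 6011.737 * 0.1015091^2 / (4*pi) = 4.929 m^2

4.929 m^2


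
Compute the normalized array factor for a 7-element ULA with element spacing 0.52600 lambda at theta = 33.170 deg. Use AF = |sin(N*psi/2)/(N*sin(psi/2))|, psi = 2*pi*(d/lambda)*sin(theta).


psi = 2*pi*0.52600*sin(33.170 deg) = 1.808224 rad
AF = |sin(7*1.808224/2) / (7*sin(1.808224/2))| = 8.286e-03

8.286e-03


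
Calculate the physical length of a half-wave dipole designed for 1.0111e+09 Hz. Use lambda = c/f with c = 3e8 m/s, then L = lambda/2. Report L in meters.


lambda = c / f = 3.0000e+08 / 1.0111e+09 = 0.2967066 m
L = lambda / 2 = 0.2967066 / 2 = 0.1484 m

0.1484 m


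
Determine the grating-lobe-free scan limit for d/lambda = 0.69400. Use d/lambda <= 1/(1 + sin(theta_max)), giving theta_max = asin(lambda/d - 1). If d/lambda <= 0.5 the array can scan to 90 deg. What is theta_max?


lambda/d - 1 = 1/0.69400 - 1 = 0.4409222
theta_max = asin(0.4409222) = 26.16 deg

26.16 deg


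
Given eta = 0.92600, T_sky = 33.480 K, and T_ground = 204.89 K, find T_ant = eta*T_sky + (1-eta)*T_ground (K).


T_ant = 0.92600 * 33.480 + (1 - 0.92600) * 204.89 = 46.16 K

46.16 K


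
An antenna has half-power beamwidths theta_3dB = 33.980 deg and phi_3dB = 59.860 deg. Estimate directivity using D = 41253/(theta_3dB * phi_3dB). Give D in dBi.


D_linear = 41253 / (33.980 * 59.860) = 20.28128
D_dBi = 10 * log10(20.28128) = 13.07 dBi

13.07 dBi


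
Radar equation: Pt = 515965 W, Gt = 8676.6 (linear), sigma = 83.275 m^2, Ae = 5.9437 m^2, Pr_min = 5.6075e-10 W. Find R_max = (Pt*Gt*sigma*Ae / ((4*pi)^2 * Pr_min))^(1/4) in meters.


R^4 = 515965*8676.6*83.275*5.9437 / ((4*pi)^2 * 5.6075e-10) = 2.502375e+19
R_max = 2.502375e+19^0.25 = 70727 m

70727 m


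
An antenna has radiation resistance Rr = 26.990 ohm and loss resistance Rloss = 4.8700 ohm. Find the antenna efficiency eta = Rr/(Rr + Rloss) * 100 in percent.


eta = 26.990 / (26.990 + 4.8700) * 100 = 84.71%

84.71%


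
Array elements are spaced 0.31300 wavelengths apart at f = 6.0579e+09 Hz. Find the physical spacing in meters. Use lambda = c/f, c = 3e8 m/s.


lambda = c / f = 3.0000e+08 / 6.0579e+09 = 0.04952211 m
d = 0.31300 * 0.04952211 = 0.01550 m

0.01550 m


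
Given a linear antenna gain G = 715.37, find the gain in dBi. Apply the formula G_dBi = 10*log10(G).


G_dBi = 10 * log10(715.37) = 28.55 dBi

28.55 dBi


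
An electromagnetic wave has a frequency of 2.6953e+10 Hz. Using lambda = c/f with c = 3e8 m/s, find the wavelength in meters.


lambda = c / f = 3.0000e+08 / 2.6953e+10 = 0.01113 m

0.01113 m


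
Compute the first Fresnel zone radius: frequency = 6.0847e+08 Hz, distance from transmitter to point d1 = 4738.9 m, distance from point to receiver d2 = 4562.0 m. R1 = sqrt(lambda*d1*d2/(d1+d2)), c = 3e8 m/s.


lambda = c / f = 3.0000e+08 / 6.0847e+08 = 0.4930399 m
R1 = sqrt(0.4930399 * 4738.9 * 4562.0 / (4738.9 + 4562.0)) = 33.85 m

33.85 m


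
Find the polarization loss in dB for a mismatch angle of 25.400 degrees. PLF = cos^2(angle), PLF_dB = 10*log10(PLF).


PLF_linear = cos^2(25.400 deg) = 0.8160147
PLF_dB = 10 * log10(0.8160147) = -0.8830 dB

-0.8830 dB


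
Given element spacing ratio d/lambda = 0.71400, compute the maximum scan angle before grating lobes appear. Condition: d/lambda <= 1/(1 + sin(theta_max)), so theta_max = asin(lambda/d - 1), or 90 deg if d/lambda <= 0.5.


lambda/d - 1 = 1/0.71400 - 1 = 0.4005602
theta_max = asin(0.4005602) = 23.61 deg

23.61 deg


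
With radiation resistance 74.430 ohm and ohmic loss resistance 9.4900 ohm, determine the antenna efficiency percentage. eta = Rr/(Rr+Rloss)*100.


eta = 74.430 / (74.430 + 9.4900) * 100 = 88.69%

88.69%


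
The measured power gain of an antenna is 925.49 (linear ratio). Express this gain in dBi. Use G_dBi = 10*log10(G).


G_dBi = 10 * log10(925.49) = 29.66 dBi

29.66 dBi


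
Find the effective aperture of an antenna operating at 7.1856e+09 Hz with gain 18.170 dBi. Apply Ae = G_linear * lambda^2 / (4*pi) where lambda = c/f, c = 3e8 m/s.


lambda = c / f = 3.0000e+08 / 7.1856e+09 = 0.04175017 m
G_linear = 10^(18.170/10) = 65.61453
Ae = G_linear * lambda^2 / (4*pi) = 65.61453 * 0.04175017^2 / (4*pi) = 9.101e-03 m^2

9.101e-03 m^2


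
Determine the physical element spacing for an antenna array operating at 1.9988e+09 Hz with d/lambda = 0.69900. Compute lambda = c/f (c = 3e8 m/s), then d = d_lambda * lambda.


lambda = c / f = 3.0000e+08 / 1.9988e+09 = 0.1500901 m
d = 0.69900 * 0.1500901 = 0.1049 m

0.1049 m


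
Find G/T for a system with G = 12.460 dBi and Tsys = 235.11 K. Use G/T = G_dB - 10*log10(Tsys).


G/T = 12.460 - 10*log10(235.11) = 12.460 - 23.71271 = -11.25 dB/K

-11.25 dB/K


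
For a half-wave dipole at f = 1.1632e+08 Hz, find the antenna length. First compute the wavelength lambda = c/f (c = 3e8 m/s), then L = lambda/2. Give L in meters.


lambda = c / f = 3.0000e+08 / 1.1632e+08 = 2.579092 m
L = lambda / 2 = 2.579092 / 2 = 1.290 m

1.290 m


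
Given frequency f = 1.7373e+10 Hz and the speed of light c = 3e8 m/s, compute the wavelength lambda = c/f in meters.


lambda = c / f = 3.0000e+08 / 1.7373e+10 = 0.01727 m

0.01727 m


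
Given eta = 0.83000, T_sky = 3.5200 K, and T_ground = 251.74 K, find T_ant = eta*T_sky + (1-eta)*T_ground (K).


T_ant = 0.83000 * 3.5200 + (1 - 0.83000) * 251.74 = 45.72 K

45.72 K


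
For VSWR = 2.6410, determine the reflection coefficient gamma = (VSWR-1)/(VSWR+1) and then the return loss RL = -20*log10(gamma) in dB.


gamma = (2.6410 - 1) / (2.6410 + 1) = 0.4507004
RL = -20 * log10(0.4507004) = 6.922 dB

6.922 dB


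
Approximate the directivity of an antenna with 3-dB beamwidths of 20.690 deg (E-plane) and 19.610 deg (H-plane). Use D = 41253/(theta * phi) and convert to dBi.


D_linear = 41253 / (20.690 * 19.610) = 101.6758
D_dBi = 10 * log10(101.6758) = 20.07 dBi

20.07 dBi


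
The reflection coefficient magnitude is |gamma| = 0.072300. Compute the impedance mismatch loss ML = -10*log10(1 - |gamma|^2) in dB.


ML = -10 * log10(1 - 0.072300^2) = -10 * log10(0.99477271) = 0.02276 dB

0.02276 dB


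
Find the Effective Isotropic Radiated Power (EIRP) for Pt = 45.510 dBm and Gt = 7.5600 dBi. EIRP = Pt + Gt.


EIRP = Pt + Gt = 45.510 + 7.5600 = 53.07 dBm

53.07 dBm


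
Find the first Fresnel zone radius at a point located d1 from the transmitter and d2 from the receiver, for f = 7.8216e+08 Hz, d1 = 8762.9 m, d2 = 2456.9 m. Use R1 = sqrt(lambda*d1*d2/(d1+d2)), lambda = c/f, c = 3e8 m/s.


lambda = c / f = 3.0000e+08 / 7.8216e+08 = 0.3835532 m
R1 = sqrt(0.3835532 * 8762.9 * 2456.9 / (8762.9 + 2456.9)) = 27.13 m

27.13 m


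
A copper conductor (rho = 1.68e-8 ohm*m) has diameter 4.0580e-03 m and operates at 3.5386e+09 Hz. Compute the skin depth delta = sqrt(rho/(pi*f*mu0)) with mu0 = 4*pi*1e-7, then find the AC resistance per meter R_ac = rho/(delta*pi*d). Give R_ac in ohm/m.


delta = sqrt(1.68e-8 / (pi * 3.5386e+09 * 4*pi*1e-7)) = 1.096627e-06 m
R_ac = 1.68e-8 / (1.096627e-06 * pi * 4.0580e-03) = 1.202 ohm/m

1.202 ohm/m


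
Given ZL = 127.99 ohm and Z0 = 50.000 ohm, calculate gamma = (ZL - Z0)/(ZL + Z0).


gamma = (127.99 - 50.000) / (127.99 + 50.000) = 0.4382

0.4382


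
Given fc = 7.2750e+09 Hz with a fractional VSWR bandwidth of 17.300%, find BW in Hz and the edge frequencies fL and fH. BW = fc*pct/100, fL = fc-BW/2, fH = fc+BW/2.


BW = 7.2750e+09 * 17.300/100 = 1.258575e+09 Hz
fL = 7.2750e+09 - 1.258575e+09/2 = 6.646e+09 Hz
fH = 7.2750e+09 + 1.258575e+09/2 = 7.904e+09 Hz

BW=1.259e+09 Hz, fL=6.646e+09 Hz, fH=7.904e+09 Hz


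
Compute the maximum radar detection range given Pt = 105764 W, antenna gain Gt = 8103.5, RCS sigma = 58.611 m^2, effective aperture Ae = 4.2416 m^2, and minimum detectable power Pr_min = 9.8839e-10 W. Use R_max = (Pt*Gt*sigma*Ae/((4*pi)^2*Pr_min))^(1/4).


R^4 = 105764*8103.5*58.611*4.2416 / ((4*pi)^2 * 9.8839e-10) = 1.365121e+18
R_max = 1.365121e+18^0.25 = 34182 m

34182 m


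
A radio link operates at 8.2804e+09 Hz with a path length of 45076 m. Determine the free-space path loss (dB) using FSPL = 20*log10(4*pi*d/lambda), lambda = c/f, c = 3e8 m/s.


lambda = c / f = 3.0000e+08 / 8.2804e+09 = 0.03623013 m
FSPL = 20 * log10(4*pi*45076/0.03623013) = 143.9 dB

143.9 dB


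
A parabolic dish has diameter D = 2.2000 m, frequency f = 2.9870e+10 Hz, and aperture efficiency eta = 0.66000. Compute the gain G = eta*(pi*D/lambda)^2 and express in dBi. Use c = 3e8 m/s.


lambda = c / f = 3.0000e+08 / 2.9870e+10 = 0.01004352 m
G_linear = 0.66000 * (pi * 2.2000 / 0.01004352)^2 = 312548.3
G_dBi = 10 * log10(312548.3) = 54.95 dBi

54.95 dBi


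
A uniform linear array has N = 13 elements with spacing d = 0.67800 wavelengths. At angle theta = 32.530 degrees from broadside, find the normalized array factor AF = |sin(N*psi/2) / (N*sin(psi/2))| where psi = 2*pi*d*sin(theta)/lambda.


psi = 2*pi*0.67800*sin(32.530 deg) = 2.290777 rad
AF = |sin(13*2.290777/2) / (13*sin(2.290777/2))| = 0.06162

0.06162


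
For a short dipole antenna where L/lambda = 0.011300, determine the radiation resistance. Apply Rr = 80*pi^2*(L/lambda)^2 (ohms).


Rr = 80 * pi^2 * (0.011300)^2 = 80 * 9.869604 * 1.276900e-04 = 0.1008 ohm

0.1008 ohm


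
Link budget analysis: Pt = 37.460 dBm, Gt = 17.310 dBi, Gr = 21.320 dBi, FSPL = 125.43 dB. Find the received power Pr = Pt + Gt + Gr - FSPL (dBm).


Pr = 37.460 + 17.310 + 21.320 - 125.43 = -49.34 dBm

-49.34 dBm


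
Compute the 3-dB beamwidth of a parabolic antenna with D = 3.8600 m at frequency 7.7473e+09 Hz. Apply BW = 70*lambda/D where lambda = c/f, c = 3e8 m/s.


lambda = c / f = 3.0000e+08 / 7.7473e+09 = 0.03872317 m
BW = 70 * 0.03872317 / 3.8600 = 0.7022 deg

0.7022 deg


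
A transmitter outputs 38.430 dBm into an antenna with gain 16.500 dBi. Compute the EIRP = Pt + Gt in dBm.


EIRP = Pt + Gt = 38.430 + 16.500 = 54.93 dBm

54.93 dBm


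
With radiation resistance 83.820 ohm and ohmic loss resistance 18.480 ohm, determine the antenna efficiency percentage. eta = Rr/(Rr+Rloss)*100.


eta = 83.820 / (83.820 + 18.480) * 100 = 81.94%

81.94%


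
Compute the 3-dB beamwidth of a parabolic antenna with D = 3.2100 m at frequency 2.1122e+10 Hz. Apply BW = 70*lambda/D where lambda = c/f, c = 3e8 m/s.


lambda = c / f = 3.0000e+08 / 2.1122e+10 = 0.01420320 m
BW = 70 * 0.01420320 / 3.2100 = 0.3097 deg

0.3097 deg


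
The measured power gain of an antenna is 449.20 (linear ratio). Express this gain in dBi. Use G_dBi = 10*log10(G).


G_dBi = 10 * log10(449.20) = 26.52 dBi

26.52 dBi


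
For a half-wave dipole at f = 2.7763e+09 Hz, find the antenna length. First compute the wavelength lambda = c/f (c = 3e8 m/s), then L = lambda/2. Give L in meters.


lambda = c / f = 3.0000e+08 / 2.7763e+09 = 0.1080575 m
L = lambda / 2 = 0.1080575 / 2 = 0.05403 m

0.05403 m


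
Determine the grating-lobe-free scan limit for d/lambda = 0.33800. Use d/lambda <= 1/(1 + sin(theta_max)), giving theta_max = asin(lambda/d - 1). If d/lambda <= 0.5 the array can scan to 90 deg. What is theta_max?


lambda/d - 1 = 1/0.33800 - 1 = 1.958580 >= 1
d/lambda <= 0.5, so the array can scan to endfire without grating lobes: theta_max = 90 deg

90 deg


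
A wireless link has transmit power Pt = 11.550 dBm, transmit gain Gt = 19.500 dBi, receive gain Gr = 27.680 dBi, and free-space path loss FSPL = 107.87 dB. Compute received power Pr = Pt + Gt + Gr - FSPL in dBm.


Pr = 11.550 + 19.500 + 27.680 - 107.87 = -49.14 dBm

-49.14 dBm


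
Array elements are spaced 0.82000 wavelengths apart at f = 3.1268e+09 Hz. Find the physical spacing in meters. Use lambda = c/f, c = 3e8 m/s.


lambda = c / f = 3.0000e+08 / 3.1268e+09 = 0.09594474 m
d = 0.82000 * 0.09594474 = 0.07867 m

0.07867 m


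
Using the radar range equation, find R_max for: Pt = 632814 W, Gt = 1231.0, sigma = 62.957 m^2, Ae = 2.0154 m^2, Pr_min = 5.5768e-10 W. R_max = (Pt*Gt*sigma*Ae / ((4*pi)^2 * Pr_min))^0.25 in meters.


R^4 = 632814*1231.0*62.957*2.0154 / ((4*pi)^2 * 5.5768e-10) = 1.122366e+18
R_max = 1.122366e+18^0.25 = 32549 m

32549 m


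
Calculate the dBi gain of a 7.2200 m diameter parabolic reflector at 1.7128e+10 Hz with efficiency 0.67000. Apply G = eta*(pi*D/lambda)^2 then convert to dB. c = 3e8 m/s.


lambda = c / f = 3.0000e+08 / 1.7128e+10 = 0.01751518 m
G_linear = 0.67000 * (pi * 7.2200 / 0.01751518)^2 = 1.123621e+06
G_dBi = 10 * log10(1.123621e+06) = 60.51 dBi

60.51 dBi


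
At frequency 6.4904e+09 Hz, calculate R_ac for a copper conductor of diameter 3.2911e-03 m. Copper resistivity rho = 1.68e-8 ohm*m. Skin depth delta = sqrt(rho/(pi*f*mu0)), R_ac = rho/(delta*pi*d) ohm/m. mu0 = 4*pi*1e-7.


delta = sqrt(1.68e-8 / (pi * 6.4904e+09 * 4*pi*1e-7)) = 8.097278e-07 m
R_ac = 1.68e-8 / (8.097278e-07 * pi * 3.2911e-03) = 2.007 ohm/m

2.007 ohm/m


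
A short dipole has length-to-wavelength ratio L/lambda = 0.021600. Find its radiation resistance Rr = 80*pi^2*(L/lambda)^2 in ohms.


Rr = 80 * pi^2 * (0.021600)^2 = 80 * 9.869604 * 4.665600e-04 = 0.3684 ohm

0.3684 ohm


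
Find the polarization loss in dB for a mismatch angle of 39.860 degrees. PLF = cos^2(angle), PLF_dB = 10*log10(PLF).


PLF_linear = cos^2(39.860 deg) = 0.5892294
PLF_dB = 10 * log10(0.5892294) = -2.297 dB

-2.297 dB


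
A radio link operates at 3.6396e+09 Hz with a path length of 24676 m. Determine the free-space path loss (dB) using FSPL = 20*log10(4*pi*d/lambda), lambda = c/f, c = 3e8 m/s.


lambda = c / f = 3.0000e+08 / 3.6396e+09 = 0.08242664 m
FSPL = 20 * log10(4*pi*24676/0.08242664) = 131.5 dB

131.5 dB


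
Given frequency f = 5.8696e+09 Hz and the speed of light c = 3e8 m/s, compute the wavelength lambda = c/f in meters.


lambda = c / f = 3.0000e+08 / 5.8696e+09 = 0.05111 m

0.05111 m


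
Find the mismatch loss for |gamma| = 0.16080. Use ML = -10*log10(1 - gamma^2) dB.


ML = -10 * log10(1 - 0.16080^2) = -10 * log10(0.97414336) = 0.1138 dB

0.1138 dB


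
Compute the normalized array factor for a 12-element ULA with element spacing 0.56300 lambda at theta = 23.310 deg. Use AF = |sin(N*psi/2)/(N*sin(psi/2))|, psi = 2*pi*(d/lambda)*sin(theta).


psi = 2*pi*0.56300*sin(23.310 deg) = 1.399783 rad
AF = |sin(12*1.399783/2) / (12*sin(1.399783/2))| = 0.1106

0.1106


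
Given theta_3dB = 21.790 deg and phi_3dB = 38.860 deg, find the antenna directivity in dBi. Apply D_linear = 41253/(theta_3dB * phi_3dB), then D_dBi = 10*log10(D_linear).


D_linear = 41253 / (21.790 * 38.860) = 48.71868
D_dBi = 10 * log10(48.71868) = 16.88 dBi

16.88 dBi


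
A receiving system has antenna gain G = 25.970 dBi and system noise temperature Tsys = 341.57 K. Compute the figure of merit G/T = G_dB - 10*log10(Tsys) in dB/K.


G/T = 25.970 - 10*log10(341.57) = 25.970 - 25.33480 = 0.6352 dB/K

0.6352 dB/K


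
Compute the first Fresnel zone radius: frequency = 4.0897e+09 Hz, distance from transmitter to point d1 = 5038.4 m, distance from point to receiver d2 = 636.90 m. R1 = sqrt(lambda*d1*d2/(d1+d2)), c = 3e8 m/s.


lambda = c / f = 3.0000e+08 / 4.0897e+09 = 0.07335501 m
R1 = sqrt(0.07335501 * 5038.4 * 636.90 / (5038.4 + 636.90)) = 6.440 m

6.440 m


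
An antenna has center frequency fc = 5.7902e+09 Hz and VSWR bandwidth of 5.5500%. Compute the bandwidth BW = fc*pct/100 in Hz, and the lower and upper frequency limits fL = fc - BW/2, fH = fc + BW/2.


BW = 5.7902e+09 * 5.5500/100 = 3.213561e+08 Hz
fL = 5.7902e+09 - 3.213561e+08/2 = 5.630e+09 Hz
fH = 5.7902e+09 + 3.213561e+08/2 = 5.951e+09 Hz

BW=3.214e+08 Hz, fL=5.630e+09 Hz, fH=5.951e+09 Hz


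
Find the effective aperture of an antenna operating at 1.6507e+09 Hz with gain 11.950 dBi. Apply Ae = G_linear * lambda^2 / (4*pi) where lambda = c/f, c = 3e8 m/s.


lambda = c / f = 3.0000e+08 / 1.6507e+09 = 0.1817411 m
G_linear = 10^(11.950/10) = 15.66751
Ae = G_linear * lambda^2 / (4*pi) = 15.66751 * 0.1817411^2 / (4*pi) = 0.04118 m^2

0.04118 m^2


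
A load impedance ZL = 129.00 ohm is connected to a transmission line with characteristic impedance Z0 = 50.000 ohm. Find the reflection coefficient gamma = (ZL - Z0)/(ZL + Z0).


gamma = (129.00 - 50.000) / (129.00 + 50.000) = 0.4413

0.4413


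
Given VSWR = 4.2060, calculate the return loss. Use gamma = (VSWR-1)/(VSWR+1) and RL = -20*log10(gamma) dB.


gamma = (4.2060 - 1) / (4.2060 + 1) = 0.6158279
RL = -20 * log10(0.6158279) = 4.211 dB

4.211 dB


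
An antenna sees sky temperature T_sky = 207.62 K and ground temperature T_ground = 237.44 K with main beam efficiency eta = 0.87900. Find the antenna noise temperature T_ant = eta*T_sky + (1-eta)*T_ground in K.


T_ant = 0.87900 * 207.62 + (1 - 0.87900) * 237.44 = 211.2 K

211.2 K


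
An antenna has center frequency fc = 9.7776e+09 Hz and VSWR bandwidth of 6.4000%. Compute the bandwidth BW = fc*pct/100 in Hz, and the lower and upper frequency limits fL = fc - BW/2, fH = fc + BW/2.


BW = 9.7776e+09 * 6.4000/100 = 6.257664e+08 Hz
fL = 9.7776e+09 - 6.257664e+08/2 = 9.465e+09 Hz
fH = 9.7776e+09 + 6.257664e+08/2 = 1.009e+10 Hz

BW=6.258e+08 Hz, fL=9.465e+09 Hz, fH=1.009e+10 Hz


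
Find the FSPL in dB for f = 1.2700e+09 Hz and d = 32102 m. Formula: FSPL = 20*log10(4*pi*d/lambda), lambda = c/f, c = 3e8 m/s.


lambda = c / f = 3.0000e+08 / 1.2700e+09 = 0.2362205 m
FSPL = 20 * log10(4*pi*32102/0.2362205) = 124.6 dB

124.6 dB


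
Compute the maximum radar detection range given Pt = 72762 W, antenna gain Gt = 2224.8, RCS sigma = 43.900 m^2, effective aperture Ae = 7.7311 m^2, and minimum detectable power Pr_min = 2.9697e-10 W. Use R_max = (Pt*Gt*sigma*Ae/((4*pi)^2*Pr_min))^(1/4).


R^4 = 72762*2224.8*43.900*7.7311 / ((4*pi)^2 * 2.9697e-10) = 1.171572e+18
R_max = 1.171572e+18^0.25 = 32900 m

32900 m


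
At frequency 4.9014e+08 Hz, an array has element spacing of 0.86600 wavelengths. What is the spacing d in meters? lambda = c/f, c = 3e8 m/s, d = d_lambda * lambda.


lambda = c / f = 3.0000e+08 / 4.9014e+08 = 0.6120700 m
d = 0.86600 * 0.6120700 = 0.5301 m

0.5301 m


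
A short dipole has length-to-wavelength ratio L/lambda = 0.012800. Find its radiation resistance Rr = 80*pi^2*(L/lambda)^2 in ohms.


Rr = 80 * pi^2 * (0.012800)^2 = 80 * 9.869604 * 1.638400e-04 = 0.1294 ohm

0.1294 ohm


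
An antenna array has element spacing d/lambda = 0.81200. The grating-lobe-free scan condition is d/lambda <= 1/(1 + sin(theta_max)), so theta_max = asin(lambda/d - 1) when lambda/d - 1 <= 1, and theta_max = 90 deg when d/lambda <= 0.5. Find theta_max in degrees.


lambda/d - 1 = 1/0.81200 - 1 = 0.2315271
theta_max = asin(0.2315271) = 13.39 deg

13.39 deg


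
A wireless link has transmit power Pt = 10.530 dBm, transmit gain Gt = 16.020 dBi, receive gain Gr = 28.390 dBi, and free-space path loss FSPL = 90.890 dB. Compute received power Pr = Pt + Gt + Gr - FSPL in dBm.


Pr = 10.530 + 16.020 + 28.390 - 90.890 = -35.95 dBm

-35.95 dBm


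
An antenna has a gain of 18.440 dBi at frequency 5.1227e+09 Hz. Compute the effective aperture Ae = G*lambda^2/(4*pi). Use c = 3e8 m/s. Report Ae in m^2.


lambda = c / f = 3.0000e+08 / 5.1227e+09 = 0.05856287 m
G_linear = 10^(18.440/10) = 69.82324
Ae = G_linear * lambda^2 / (4*pi) = 69.82324 * 0.05856287^2 / (4*pi) = 0.01906 m^2

0.01906 m^2


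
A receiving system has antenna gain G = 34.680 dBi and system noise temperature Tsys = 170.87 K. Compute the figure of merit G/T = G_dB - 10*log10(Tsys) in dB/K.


G/T = 34.680 - 10*log10(170.87) = 34.680 - 22.32666 = 12.35 dB/K

12.35 dB/K


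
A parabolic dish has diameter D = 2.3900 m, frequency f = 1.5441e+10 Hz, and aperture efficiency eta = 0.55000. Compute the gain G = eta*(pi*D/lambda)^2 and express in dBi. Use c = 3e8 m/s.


lambda = c / f = 3.0000e+08 / 1.5441e+10 = 0.01942879 m
G_linear = 0.55000 * (pi * 2.3900 / 0.01942879)^2 = 82142.28
G_dBi = 10 * log10(82142.28) = 49.15 dBi

49.15 dBi


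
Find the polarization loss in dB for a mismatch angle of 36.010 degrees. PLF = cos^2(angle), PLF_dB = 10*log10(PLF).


PLF_linear = cos^2(36.010 deg) = 0.6543425
PLF_dB = 10 * log10(0.6543425) = -1.842 dB

-1.842 dB


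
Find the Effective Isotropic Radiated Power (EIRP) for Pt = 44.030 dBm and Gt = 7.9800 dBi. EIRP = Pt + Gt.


EIRP = Pt + Gt = 44.030 + 7.9800 = 52.01 dBm

52.01 dBm


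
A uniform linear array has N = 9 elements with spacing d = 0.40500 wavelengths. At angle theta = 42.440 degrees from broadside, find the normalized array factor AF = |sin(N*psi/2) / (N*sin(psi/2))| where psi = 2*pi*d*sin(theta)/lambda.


psi = 2*pi*0.40500*sin(42.440 deg) = 1.717202 rad
AF = |sin(9*1.717202/2) / (9*sin(1.717202/2))| = 0.1456

0.1456


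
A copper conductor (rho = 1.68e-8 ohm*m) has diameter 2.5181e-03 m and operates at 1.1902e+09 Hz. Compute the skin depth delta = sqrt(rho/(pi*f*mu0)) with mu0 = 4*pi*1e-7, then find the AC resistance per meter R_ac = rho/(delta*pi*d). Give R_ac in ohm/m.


delta = sqrt(1.68e-8 / (pi * 1.1902e+09 * 4*pi*1e-7)) = 1.890884e-06 m
R_ac = 1.68e-8 / (1.890884e-06 * pi * 2.5181e-03) = 1.123 ohm/m

1.123 ohm/m


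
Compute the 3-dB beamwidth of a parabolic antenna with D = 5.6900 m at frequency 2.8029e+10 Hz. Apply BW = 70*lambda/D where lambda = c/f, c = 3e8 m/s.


lambda = c / f = 3.0000e+08 / 2.8029e+10 = 0.01070320 m
BW = 70 * 0.01070320 / 5.6900 = 0.1317 deg

0.1317 deg


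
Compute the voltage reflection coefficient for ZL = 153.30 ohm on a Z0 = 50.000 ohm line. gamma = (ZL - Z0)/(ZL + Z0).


gamma = (153.30 - 50.000) / (153.30 + 50.000) = 0.5081

0.5081


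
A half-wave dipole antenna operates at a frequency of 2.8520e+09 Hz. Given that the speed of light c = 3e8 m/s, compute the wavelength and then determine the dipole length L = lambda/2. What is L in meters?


lambda = c / f = 3.0000e+08 / 2.8520e+09 = 0.1051893 m
L = lambda / 2 = 0.1051893 / 2 = 0.05259 m

0.05259 m


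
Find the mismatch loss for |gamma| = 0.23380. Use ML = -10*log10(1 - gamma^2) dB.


ML = -10 * log10(1 - 0.23380^2) = -10 * log10(0.94533756) = 0.2441 dB

0.2441 dB


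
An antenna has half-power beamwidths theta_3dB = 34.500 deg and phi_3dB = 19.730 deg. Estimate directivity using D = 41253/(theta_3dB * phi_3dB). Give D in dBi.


D_linear = 41253 / (34.500 * 19.730) = 60.60513
D_dBi = 10 * log10(60.60513) = 17.83 dBi

17.83 dBi


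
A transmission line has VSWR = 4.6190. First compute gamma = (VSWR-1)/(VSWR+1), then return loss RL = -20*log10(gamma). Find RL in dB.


gamma = (4.6190 - 1) / (4.6190 + 1) = 0.6440648
RL = -20 * log10(0.6440648) = 3.821 dB

3.821 dB


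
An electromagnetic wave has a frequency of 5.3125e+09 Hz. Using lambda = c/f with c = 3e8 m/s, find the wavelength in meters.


lambda = c / f = 3.0000e+08 / 5.3125e+09 = 0.05647 m

0.05647 m


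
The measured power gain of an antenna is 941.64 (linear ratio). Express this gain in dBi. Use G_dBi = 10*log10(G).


G_dBi = 10 * log10(941.64) = 29.74 dBi

29.74 dBi


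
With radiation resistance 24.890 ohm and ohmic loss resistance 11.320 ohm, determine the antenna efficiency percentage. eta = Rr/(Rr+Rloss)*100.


eta = 24.890 / (24.890 + 11.320) * 100 = 68.74%

68.74%


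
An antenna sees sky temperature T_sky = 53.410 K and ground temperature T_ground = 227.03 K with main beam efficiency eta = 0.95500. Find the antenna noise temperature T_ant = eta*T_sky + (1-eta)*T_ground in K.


T_ant = 0.95500 * 53.410 + (1 - 0.95500) * 227.03 = 61.22 K

61.22 K


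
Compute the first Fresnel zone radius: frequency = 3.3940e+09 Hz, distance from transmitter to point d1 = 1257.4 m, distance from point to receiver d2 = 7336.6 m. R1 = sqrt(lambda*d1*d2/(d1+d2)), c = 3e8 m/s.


lambda = c / f = 3.0000e+08 / 3.3940e+09 = 0.08839128 m
R1 = sqrt(0.08839128 * 1257.4 * 7336.6 / (1257.4 + 7336.6)) = 9.741 m

9.741 m


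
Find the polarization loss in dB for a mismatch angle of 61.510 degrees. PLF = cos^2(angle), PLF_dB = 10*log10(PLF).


PLF_linear = cos^2(61.510 deg) = 0.2275341
PLF_dB = 10 * log10(0.2275341) = -6.430 dB

-6.430 dB


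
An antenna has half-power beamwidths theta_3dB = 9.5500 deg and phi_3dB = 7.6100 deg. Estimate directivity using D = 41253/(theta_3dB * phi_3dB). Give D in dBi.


D_linear = 41253 / (9.5500 * 7.6100) = 567.6328
D_dBi = 10 * log10(567.6328) = 27.54 dBi

27.54 dBi


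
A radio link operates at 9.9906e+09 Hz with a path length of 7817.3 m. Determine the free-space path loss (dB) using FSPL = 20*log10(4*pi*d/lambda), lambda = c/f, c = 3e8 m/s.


lambda = c / f = 3.0000e+08 / 9.9906e+09 = 0.03002823 m
FSPL = 20 * log10(4*pi*7817.3/0.03002823) = 130.3 dB

130.3 dB


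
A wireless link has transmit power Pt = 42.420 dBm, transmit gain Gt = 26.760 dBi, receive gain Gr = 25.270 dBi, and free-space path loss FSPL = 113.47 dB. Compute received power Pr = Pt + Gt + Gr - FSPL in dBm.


Pr = 42.420 + 26.760 + 25.270 - 113.47 = -19.02 dBm

-19.02 dBm


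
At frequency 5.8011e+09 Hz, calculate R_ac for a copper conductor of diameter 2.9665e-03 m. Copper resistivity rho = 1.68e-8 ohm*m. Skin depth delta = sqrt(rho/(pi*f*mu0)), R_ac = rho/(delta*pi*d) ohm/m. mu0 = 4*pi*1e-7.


delta = sqrt(1.68e-8 / (pi * 5.8011e+09 * 4*pi*1e-7)) = 8.564847e-07 m
R_ac = 1.68e-8 / (8.564847e-07 * pi * 2.9665e-03) = 2.105 ohm/m

2.105 ohm/m
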